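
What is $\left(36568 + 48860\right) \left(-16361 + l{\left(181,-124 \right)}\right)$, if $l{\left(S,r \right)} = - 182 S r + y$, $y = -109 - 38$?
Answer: $347546732400$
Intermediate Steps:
$y = -147$ ($y = -109 - 38 = -147$)
$l{\left(S,r \right)} = -147 - 182 S r$ ($l{\left(S,r \right)} = - 182 S r - 147 = -147 - 182 S r$)
$\left(36568 + 48860\right) \left(-16361 + l{\left(181,-124 \right)}\right) = \left(36568 + 48860\right) \left(-16361 - \left(147 + 32942 \left(-124\right)\right)\right) = 85428 \left(-16361 + \left(-147 + 4084808\right)\right) = 85428 \left(-16361 + 4084661\right) = 85428 \cdot 4068300 = 347546732400$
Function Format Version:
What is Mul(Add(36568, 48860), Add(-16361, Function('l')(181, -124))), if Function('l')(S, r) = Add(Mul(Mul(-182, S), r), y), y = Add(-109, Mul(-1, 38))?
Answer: 347546732400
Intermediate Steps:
y = -147 (y = Add(-109, -38) = -147)
Function('l')(S, r) = Add(-147, Mul(-182, S, r)) (Function('l')(S, r) = Add(Mul(Mul(-182, S), r), -147) = Add(Mul(-182, S, r), -147) = Add(-147, Mul(-182, S, r)))
Mul(Add(36568, 48860), Add(-16361, Function('l')(181, -124))) = Mul(Add(36568, 48860), Add(-16361, Add(-147, Mul(-182, 181, -124)))) = Mul(85428, Add(-16361, Add(-147, 4084808))) = Mul(85428, Add(-16361, 4084661)) = Mul(85428, 4068300) = 347546732400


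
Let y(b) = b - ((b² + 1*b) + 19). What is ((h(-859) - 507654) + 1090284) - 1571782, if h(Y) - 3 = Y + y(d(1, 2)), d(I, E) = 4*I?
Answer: -990043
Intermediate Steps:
y(b) = -19 - b² (y(b) = b - ((b² + b) + 19) = b - ((b + b²) + 19) = b - (19 + b + b²) = b + (-19 - b - b²) = -19 - b²)
h(Y) = -32 + Y (h(Y) = 3 + (Y + (-19 - (4*1)²)) = 3 + (Y + (-19 - 1*4²)) = 3 + (Y + (-19 - 1*16)) = 3 + (Y + (-19 - 16)) = 3 + (Y - 35) = 3 + (-35 + Y) = -32 + Y)
((h(-859) - 507654) + 1090284) - 1571782 = (((-32 - 859) - 507654) + 1090284) - 1571782 = ((-891 - 507654) + 1090284) - 1571782 = (-508545 + 1090284) - 1571782 = 581739 - 1571782 = -990043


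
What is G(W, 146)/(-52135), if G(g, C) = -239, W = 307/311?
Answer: 239/52135 ≈ 0.0045843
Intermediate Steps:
W = 307/311 (W = 307*(1/311) = 307/311 ≈ 0.98714)
G(W, 146)/(-52135) = -239/(-52135) = -239*(-1/52135) = 239/52135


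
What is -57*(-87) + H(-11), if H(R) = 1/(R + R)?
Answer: 109097/22 ≈ 4959.0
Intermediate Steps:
H(R) = 1/(2*R)
-57*(-87) + H(-11) = -57*(-87) + (½)/(-11) = 4959 + (½)*(-1/11) = 4959 - 1/22 = 109097/22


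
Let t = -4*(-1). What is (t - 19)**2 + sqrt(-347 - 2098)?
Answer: 225 + I*sqrt(2445) ≈ 225.0 + 49.447*I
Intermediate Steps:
t = 4
(t - 19)**2 + sqrt(-347 - 2098) = (4 - 19)**2 + sqrt(-347 - 2098) = (-15)**2 + sqrt(-2445) = 225 + I*sqrt(2445)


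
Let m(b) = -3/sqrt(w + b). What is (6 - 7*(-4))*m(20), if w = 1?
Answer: -34*sqrt(21)/7 ≈ -22.258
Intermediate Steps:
m(b) = -3/sqrt(1 + b)
(6 - 7*(-4))*m(20) = (6 - 7*(-4))*(-3/sqrt(1 + 20)) = (6 + 28)*(-sqrt(21)/7) = 34*(-sqrt(21)/7) = -34*sqrt(21)/7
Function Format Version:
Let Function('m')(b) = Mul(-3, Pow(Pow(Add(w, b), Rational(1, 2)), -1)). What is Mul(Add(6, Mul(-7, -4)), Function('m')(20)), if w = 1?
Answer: Mul(Rational(-34, 7), Pow(21, Rational(1, 2))) ≈ -22.258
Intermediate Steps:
Function('m')(b) = Mul(-3, Pow(Add(1, b), Rational(-1, 2))) (Function('m')(b) = Mul(-3, Pow(Pow(Add(1, b), Rational(1, 2)), -1)) = Mul(-3, Pow(Add(1, b), Rational(-1, 2))))
Mul(Add(6, Mul(-7, -4)), Function('m')(20)) = Mul(Add(6, Mul(-7, -4)), Mul(-3, Pow(Add(1, 20), Rational(-1, 2)))) = Mul(Add(6, 28), Mul(-3, Pow(21, Rational(-1, 2)))) = Mul(34, Mul(-3, Mul(Rational(1, 21), Pow(21, Rational(1, 2))))) = Mul(34, Mul(Rational(-1, 7), Pow(21, Rational(1, 2)))) = Mul(Rational(-34, 7), Pow(21, Rational(1, 2)))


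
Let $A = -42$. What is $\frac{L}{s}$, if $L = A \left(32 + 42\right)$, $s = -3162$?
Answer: $\frac{518}{527} \approx 0.98292$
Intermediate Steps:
$L = -3108$ ($L = - 42 \left(32 + 42\right) = \left(-42\right) 74 = -3108$)
$\frac{L}{s} = - \frac{3108}{-3162} = \left(-3108\right) \left(- \frac{1}{3162}\right) = \frac{518}{527}$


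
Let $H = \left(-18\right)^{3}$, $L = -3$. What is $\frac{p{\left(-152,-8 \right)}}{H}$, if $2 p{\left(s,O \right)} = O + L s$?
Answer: $- \frac{28}{729} \approx -0.038409$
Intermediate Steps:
$p{\left(s,O \right)} = \frac{O}{2} - \frac{3 s}{2}$ ($p{\left(s,O \right)} = \frac{O - 3 s}{2} = \frac{O}{2} - \frac{3 s}{2}$)
$H = -5832$
$\frac{p{\left(-152,-8 \right)}}{H} = \frac{\frac{1}{2} \left(-8\right) - -228}{-5832} = \left(-4 + 228\right) \left(- \frac{1}{5832}\right) = 224 \left(- \frac{1}{5832}\right) = - \frac{28}{729}$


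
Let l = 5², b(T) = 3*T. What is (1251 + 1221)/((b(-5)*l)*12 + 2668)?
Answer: -309/229 ≈ -1.3493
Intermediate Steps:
l = 25
(1251 + 1221)/((b(-5)*l)*12 + 2668) = (1251 + 1221)/(((3*(-5))*25)*12 + 2668) = 2472/(-15*25*12 + 2668) = 2472/(-375*12 + 2668) = 2472/(-4500 + 2668) = 2472/(-1832) = 2472*(-1/1832) = -309/229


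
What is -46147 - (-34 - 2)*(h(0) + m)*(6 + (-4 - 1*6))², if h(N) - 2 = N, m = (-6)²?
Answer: -24259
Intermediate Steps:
m = 36
h(N) = 2 + N
-46147 - (-34 - 2)*(h(0) + m)*(6 + (-4 - 1*6))² = -46147 - (-34 - 2)*((2 + 0) + 36)*(6 + (-4 - 1*6))² = -46147 - (-36*(2 + 36))*(6 + (-4 - 6))² = -46147 - (-36*38)*(6 - 10)² = -46147 - (-1368)*(-4)² = -46147 - (-1368)*16 = -46147 - 1*(-21888) = -46147 + 21888 = -24259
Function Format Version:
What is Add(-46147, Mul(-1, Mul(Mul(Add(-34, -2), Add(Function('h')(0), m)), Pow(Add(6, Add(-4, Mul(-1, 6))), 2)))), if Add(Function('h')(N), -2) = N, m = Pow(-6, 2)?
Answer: -24259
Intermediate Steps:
m = 36
Function('h')(N) = Add(2, N)
Add(-46147, Mul(-1, Mul(Mul(Add(-34, -2), Add(Function('h')(0), m)), Pow(Add(6, Add(-4, Mul(-1, 6))), 2)))) = Add(-46147, Mul(-1, Mul(Mul(Add(-34, -2), Add(Add(2, 0), 36)), Pow(Add(6, Add(-4, Mul(-1, 6))), 2)))) = Add(-46147, Mul(-1, Mul(Mul(-36, Add(2, 36)), Pow(Add(6, Add(-4, -6)), 2)))) = Add(-46147, Mul(-1, Mul(Mul(-36, 38), Pow(Add(6, -10), 2)))) = Add(-46147, Mul(-1, Mul(-1368, Pow(-4, 2)))) = Add(-46147, Mul(-1, Mul(-1368, 16))) = Add(-46147, Mul(-1, -21888)) = Add(-46147, 21888) = -24259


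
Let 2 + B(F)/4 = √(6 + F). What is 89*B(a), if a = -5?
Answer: -356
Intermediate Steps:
B(F) = -8 + 4*√(6 + F)
89*B(a) = 89*(-8 + 4*√(6 - 5)) = 89*(-8 + 4*√1) = 89*(-8 + 4*1) = 89*(-8 + 4) = 89*(-4) = -356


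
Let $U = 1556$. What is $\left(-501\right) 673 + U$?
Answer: $-335617$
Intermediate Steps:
$\left(-501\right) 673 + U = \left(-501\right) 673 + 1556 = -337173 + 1556 = -335617$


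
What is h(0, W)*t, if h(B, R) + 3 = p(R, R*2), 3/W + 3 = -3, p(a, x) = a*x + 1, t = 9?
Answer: -27/2 ≈ -13.500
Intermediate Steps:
p(a, x) = 1 + a*x
W = -1/2 (W = 3/(-3 - 3) = 3/(-6) = 3*(-1/6) = -1/2 ≈ -0.50000)
h(B, R) = -2 + 2*R**2 (h(B, R) = -3 + (1 + R*(R*2)) = -3 + (1 + R*(2*R)) = -3 + (1 + 2*R**2) = -2 + 2*R**2)
h(0, W)*t = (-2 + 2*(-1/2)**2)*9 = (-2 + 2*(1/4))*9 = (-2 + 1/2)*9 = -3/2*9 = -27/2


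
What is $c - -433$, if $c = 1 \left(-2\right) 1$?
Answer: $431$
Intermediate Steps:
$c = -2$ ($c = \left(-2\right) 1 = -2$)
$c - -433 = -2 - -433 = -2 + 433 = 431$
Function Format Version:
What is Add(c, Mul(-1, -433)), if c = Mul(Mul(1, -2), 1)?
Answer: 431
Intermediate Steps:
c = -2 (c = Mul(-2, 1) = -2)
Add(c, Mul(-1, -433)) = Add(-2, Mul(-1, -433)) = Add(-2, 433) = 431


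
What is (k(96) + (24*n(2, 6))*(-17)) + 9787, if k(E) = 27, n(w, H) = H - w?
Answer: 8182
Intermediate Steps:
(k(96) + (24*n(2, 6))*(-17)) + 9787 = (27 + (24*(6 - 1*2))*(-17)) + 9787 = (27 + (24*(6 - 2))*(-17)) + 9787 = (27 + (24*4)*(-17)) + 9787 = (27 + 96*(-17)) + 9787 = (27 - 1632) + 9787 = -1605 + 9787 = 8182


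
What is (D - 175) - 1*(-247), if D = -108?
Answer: -36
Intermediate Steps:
(D - 175) - 1*(-247) = (-108 - 175) - 1*(-247) = -283 + 247 = -36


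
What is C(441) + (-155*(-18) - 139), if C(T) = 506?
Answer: 3157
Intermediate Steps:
C(441) + (-155*(-18) - 139) = 506 + (-155*(-18) - 139) = 506 + (2790 - 139) = 506 + 2651 = 3157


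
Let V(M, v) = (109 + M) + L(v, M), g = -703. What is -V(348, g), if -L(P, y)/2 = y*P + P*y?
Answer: -979033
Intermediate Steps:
L(P, y) = -4*P*y (L(P, y) = -2*(y*P + P*y) = -2*(P*y + P*y) = -4*P*y)
V(M, v) = 109 + M - 4*M*v (V(M, v) = (109 + M) - 4*v*M = (109 + M) - 4*M*v = 109 + M - 4*M*v)
-V(348, g) = -(109 + 348 - 4*348*(-703)) = -(109 + 348 + 978576) = -1*979033 = -979033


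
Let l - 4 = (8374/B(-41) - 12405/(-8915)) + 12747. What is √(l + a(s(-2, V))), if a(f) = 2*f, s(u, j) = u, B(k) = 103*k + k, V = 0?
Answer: √46047449360202017/1900678 ≈ 112.90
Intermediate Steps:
B(k) = 104*k
l = 48468914427/3801356 (l = 4 + ((8374/((104*(-41))) - 12405/(-8915)) + 12747) = 4 + ((8374/(-4264) - 12405*(-1/8915)) + 12747) = 4 + ((8374*(-1/4264) + 2481/1783) + 12747) = 4 + ((-4187/2132 + 2481/1783) + 12747) = 4 + (-2175929/3801356 + 12747) = 4 + 48453709003/3801356 = 48468914427/3801356 ≈ 12750.)
√(l + a(s(-2, V))) = √(48468914427/3801356 + 2*(-2)) = √(48468914427/3801356 - 4) = √(48453709003/3801356) = √46047449360202017/1900678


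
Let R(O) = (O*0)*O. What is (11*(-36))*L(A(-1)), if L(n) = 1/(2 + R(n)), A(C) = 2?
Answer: -198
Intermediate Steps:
R(O) = 0 (R(O) = 0*O = 0)
L(n) = ½ (L(n) = 1/(2 + 0) = 1/2 = ½)
(11*(-36))*L(A(-1)) = (11*(-36))*(½) = -396*½ = -198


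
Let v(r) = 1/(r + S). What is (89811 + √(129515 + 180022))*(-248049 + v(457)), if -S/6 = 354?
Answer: -37136640497724/1667 - 1240493052*√34393/1667 ≈ -2.2416e+10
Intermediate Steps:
S = -2124 (S = -6*354 = -2124)
v(r) = 1/(-2124 + r) (v(r) = 1/(r - 2124) = 1/(-2124 + r))
(89811 + √(129515 + 180022))*(-248049 + v(457)) = (89811 + √(129515 + 180022))*(-248049 + 1/(-2124 + 457)) = (89811 + √309537)*(-248049 + 1/(-1667)) = (89811 + 3*√34393)*(-248049 - 1/1667) = (89811 + 3*√34393)*(-413497684/1667) = -37136640497724/1667 - 1240493052*√34393/1667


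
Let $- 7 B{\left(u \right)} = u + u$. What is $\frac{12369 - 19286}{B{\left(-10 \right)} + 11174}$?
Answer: $- \frac{48419}{78238} \approx -0.61887$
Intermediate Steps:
$B{\left(u \right)} = - \frac{2 u}{7}$ ($B{\left(u \right)} = - \frac{u + u}{7} = - \frac{2 u}{7}$)
$\frac{12369 - 19286}{B{\left(-10 \right)} + 11174} = \frac{12369 - 19286}{\left(- \frac{2}{7}\right) \left(-10\right) + 11174} = - \frac{6917}{\frac{20}{7} + 11174} = - \frac{6917}{\frac{78238}{7}} = \left(-6917\right) \frac{7}{78238} = - \frac{48419}{78238}$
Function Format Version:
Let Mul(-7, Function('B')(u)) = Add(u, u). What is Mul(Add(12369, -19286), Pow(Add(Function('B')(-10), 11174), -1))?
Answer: Rational(-48419, 78238) ≈ -0.61887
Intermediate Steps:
Function('B')(u) = Mul(Rational(-2, 7), u) (Function('B')(u) = Mul(Rational(-1, 7), Add(u, u)) = Mul(Rational(-1, 7), Mul(2, u)) = Mul(Rational(-2, 7), u))
Mul(Add(12369, -19286), Pow(Add(Function('B')(-10), 11174), -1)) = Mul(Add(12369, -19286), Pow(Add(Mul(Rational(-2, 7), -10), 11174), -1)) = Mul(-6917, Pow(Add(Rational(20, 7), 11174), -1)) = Mul(-6917, Pow(Rational(78238, 7), -1)) = Mul(-6917, Rational(7, 78238)) = Rational(-48419, 78238)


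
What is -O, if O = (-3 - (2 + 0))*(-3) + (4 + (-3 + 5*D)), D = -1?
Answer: -11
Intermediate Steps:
O = 11 (O = (-3 - (2 + 0))*(-3) + (4 + (-3 + 5*(-1))) = (-3 - 1*2)*(-3) + (4 + (-3 - 5)) = (-3 - 2)*(-3) + (4 - 8) = -5*(-3) - 4 = 15 - 4 = 11)
-O = -1*11 = -11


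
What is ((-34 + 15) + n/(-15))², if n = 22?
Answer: 94249/225 ≈ 418.88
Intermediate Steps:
((-34 + 15) + n/(-15))² = ((-34 + 15) + 22/(-15))² = (-19 + 22*(-1/15))² = (-19 - 22/15)² = (-307/15)² = 94249/225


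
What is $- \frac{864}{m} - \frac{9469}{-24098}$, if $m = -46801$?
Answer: $\frac{463979341}{1127810498} \approx 0.4114$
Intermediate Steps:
$- \frac{864}{m} - \frac{9469}{-24098} = - \frac{864}{-46801} - \frac{9469}{-24098} = \left(-864\right) \left(- \frac{1}{46801}\right) - - \frac{9469}{24098} = \frac{864}{46801} + \frac{9469}{24098} = \frac{463979341}{1127810498}$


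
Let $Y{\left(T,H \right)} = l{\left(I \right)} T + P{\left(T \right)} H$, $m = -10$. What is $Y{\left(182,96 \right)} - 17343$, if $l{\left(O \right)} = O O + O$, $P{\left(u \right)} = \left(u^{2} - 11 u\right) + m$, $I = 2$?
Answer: $2970501$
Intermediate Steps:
$P{\left(u \right)} = -10 + u^{2} - 11 u$ ($P{\left(u \right)} = \left(u^{2} - 11 u\right) - 10 = -10 + u^{2} - 11 u$)
$l{\left(O \right)} = O + O^{2}$ ($l{\left(O \right)} = O^{2} + O = O + O^{2}$)
$Y{\left(T,H \right)} = 6 T + H \left(-10 + T^{2} - 11 T\right)$ ($Y{\left(T,H \right)} = 2 \left(1 + 2\right) T + \left(-10 + T^{2} - 11 T\right) H = 2 \cdot 3 T + H \left(-10 + T^{2} - 11 T\right) = 6 T + H \left(-10 + T^{2} - 11 T\right)$)
$Y{\left(182,96 \right)} - 17343 = \left(6 \cdot 182 - 96 \left(10 - 182^{2} + 11 \cdot 182\right)\right) - 17343 = \left(1092 - 96 \left(10 - 33124 + 2002\right)\right) - 17343 = \left(1092 - 96 \left(-31112\right)\right) - 17343 = \left(1092 + 2986752\right) - 17343 = 2987844 - 17343 = 2970501$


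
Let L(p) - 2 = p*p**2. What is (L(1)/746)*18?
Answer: 27/373 ≈ 0.072386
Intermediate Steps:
L(p) = 2 + p**3 (L(p) = 2 + p*p**2 = 2 + p**3)
(L(1)/746)*18 = ((2 + 1**3)/746)*18 = ((2 + 1)*(1/746))*18 = (3*(1/746))*18 = (3/746)*18 = 27/373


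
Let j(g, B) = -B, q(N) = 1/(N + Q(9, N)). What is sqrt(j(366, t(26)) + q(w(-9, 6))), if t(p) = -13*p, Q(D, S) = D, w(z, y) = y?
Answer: sqrt(76065)/15 ≈ 18.387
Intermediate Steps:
q(N) = 1/(9 + N) (q(N) = 1/(N + 9) = 1/(9 + N))
sqrt(j(366, t(26)) + q(w(-9, 6))) = sqrt(-(-13)*26 + 1/(9 + 6)) = sqrt(-1*(-338) + 1/15) = sqrt(338 + 1/15) = sqrt(5071/15) = sqrt(76065)/15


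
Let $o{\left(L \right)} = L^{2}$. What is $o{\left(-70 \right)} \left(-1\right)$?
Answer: $-4900$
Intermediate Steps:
$o{\left(-70 \right)} \left(-1\right) = \left(-70\right)^{2} \left(-1\right) = 4900 \left(-1\right) = -4900$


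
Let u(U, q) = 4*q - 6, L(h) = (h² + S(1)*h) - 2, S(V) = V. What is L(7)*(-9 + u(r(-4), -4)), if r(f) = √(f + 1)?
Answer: -1674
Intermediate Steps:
r(f) = √(1 + f)
L(h) = -2 + h + h² (L(h) = (h² + 1*h) - 2 = (h² + h) - 2 = (h + h²) - 2 = -2 + h + h²)
u(U, q) = -6 + 4*q
L(7)*(-9 + u(r(-4), -4)) = (-2 + 7 + 7²)*(-9 + (-6 + 4*(-4))) = (-2 + 7 + 49)*(-9 + (-6 - 16)) = 54*(-9 - 22) = 54*(-31) = -1674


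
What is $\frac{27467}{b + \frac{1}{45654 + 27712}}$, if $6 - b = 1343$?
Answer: $- \frac{2015143922}{98090341} \approx -20.544$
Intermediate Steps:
$b = -1337$ ($b = 6 - 1343 = -1337$)
$\frac{27467}{b + \frac{1}{45654 + 27712}} = \frac{27467}{-1337 + \frac{1}{45654 + 27712}} = \frac{27467}{-1337 + \frac{1}{73366}} = \frac{27467}{- \frac{98090341}{73366}} = 27467 \left(- \frac{73366}{98090341}\right) = - \frac{2015143922}{98090341}$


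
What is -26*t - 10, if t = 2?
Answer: -62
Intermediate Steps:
-26*t - 10 = -26*2 - 10 = -52 - 10 = -62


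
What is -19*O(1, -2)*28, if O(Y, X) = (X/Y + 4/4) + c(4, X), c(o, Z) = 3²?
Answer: -4256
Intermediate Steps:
c(o, Z) = 9
O(Y, X) = 10 + X/Y (O(Y, X) = (X/Y + 4/4) + 9 = (X/Y + 4*(¼)) + 9 = (X/Y + 1) + 9 = (1 + X/Y) + 9 = 10 + X/Y)
-19*O(1, -2)*28 = -19*(10 - 2/1)*28 = -19*(10 - 2*1)*28 = -19*(10 - 2)*28 = -19*8*28 = -152*28 = -4256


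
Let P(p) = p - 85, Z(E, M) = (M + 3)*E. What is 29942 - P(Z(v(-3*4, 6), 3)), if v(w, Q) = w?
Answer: 30099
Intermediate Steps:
Z(E, M) = E*(3 + M) (Z(E, M) = (3 + M)*E = E*(3 + M))
P(p) = -85 + p
29942 - P(Z(v(-3*4, 6), 3)) = 29942 - (-85 + (-3*4)*(3 + 3)) = 29942 - (-85 - 12*6) = 29942 - (-85 - 72) = 29942 - 1*(-157) = 29942 + 157 = 30099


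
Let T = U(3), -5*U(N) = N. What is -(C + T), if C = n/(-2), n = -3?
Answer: -9/10 ≈ -0.90000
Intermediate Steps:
U(N) = -N/5
C = 3/2 (C = -3/(-2) = -3*(-½) = 3/2 ≈ 1.5000)
T = -⅗ (T = -⅕*3 = -⅗ ≈ -0.60000)
-(C + T) = -(3/2 - ⅗) = -1*9/10 = -9/10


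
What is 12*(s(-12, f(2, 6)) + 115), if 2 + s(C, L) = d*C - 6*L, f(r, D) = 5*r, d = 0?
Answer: 636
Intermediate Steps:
s(C, L) = -2 - 6*L (s(C, L) = -2 + (0*C - 6*L) = -2 + (0 - 6*L) = -2 - 6*L)
12*(s(-12, f(2, 6)) + 115) = 12*((-2 - 30*2) + 115) = 12*((-2 - 6*10) + 115) = 12*((-2 - 60) + 115) = 12*(-62 + 115) = 12*53 = 636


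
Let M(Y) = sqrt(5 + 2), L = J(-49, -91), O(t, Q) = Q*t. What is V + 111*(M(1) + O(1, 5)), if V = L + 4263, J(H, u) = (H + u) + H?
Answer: 4629 + 111*sqrt(7) ≈ 4922.7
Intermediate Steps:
J(H, u) = u + 2*H
L = -189 (L = -91 + 2*(-49) = -91 - 98 = -189)
M(Y) = sqrt(7)
V = 4074 (V = -189 + 4263 = 4074)
V + 111*(M(1) + O(1, 5)) = 4074 + 111*(sqrt(7) + 5*1) = 4074 + 111*(sqrt(7) + 5) = 4074 + 111*(5 + sqrt(7)) = 4074 + (555 + 111*sqrt(7)) = 4629 + 111*sqrt(7)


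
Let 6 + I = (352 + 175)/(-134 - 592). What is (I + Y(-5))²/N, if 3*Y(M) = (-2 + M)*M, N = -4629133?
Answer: -12866569/2439904905108 ≈ -5.2734e-6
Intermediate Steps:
Y(M) = M*(-2 + M)/3 (Y(M) = ((-2 + M)*M)/3 = (M*(-2 + M))/3 = M*(-2 + M)/3)
I = -4883/726 (I = -6 + (352 + 175)/(-134 - 592) = -6 + 527/(-726) = -6 + 527*(-1/726) = -6 - 527/726 = -4883/726 ≈ -6.7259)
(I + Y(-5))²/N = (-4883/726 + (⅓)*(-5)*(-2 - 5))²/(-4629133) = (-4883/726 + (⅓)*(-5)*(-7))²*(-1/4629133) = (-4883/726 + 35/3)²*(-1/4629133) = (3587/726)²*(-1/4629133) = (12866569/527076)*(-1/4629133) = -12866569/2439904905108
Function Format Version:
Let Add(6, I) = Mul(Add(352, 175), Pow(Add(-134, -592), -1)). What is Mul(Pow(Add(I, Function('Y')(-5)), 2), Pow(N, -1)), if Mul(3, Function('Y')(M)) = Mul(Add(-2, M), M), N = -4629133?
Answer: Rational(-12866569, 2439904905108) ≈ -5.2734e-6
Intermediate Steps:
Function('Y')(M) = Mul(Rational(1, 3), M, Add(-2, M)) (Function('Y')(M) = Mul(Rational(1, 3), Mul(Add(-2, M), M)) = Mul(Rational(1, 3), Mul(M, Add(-2, M))) = Mul(Rational(1, 3), M, Add(-2, M)))
I = Rational(-4883, 726) (I = Add(-6, Mul(Add(352, 175), Pow(Add(-134, -592), -1))) = Add(-6, Mul(527, Pow(-726, -1))) = Add(-6, Mul(527, Rational(-1, 726))) = Add(-6, Rational(-527, 726)) = Rational(-4883, 726) ≈ -6.7259)
Mul(Pow(Add(I, Function('Y')(-5)), 2), Pow(N, -1)) = Mul(Pow(Add(Rational(-4883, 726), Mul(Rational(1, 3), -5, Add(-2, -5))), 2), Pow(-4629133, -1)) = Mul(Pow(Add(Rational(-4883, 726), Mul(Rational(1, 3), -5, -7)), 2), Rational(-1, 4629133)) = Mul(Pow(Add(Rational(-4883, 726), Rational(35, 3)), 2), Rational(-1, 4629133)) = Mul(Pow(Rational(3587, 726), 2), Rational(-1, 4629133)) = Mul(Rational(12866569, 527076), Rational(-1, 4629133)) = Rational(-12866569, 2439904905108)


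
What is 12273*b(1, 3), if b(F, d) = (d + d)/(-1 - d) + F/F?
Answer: -12273/2 ≈ -6136.5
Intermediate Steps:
b(F, d) = 1 + 2*d/(-1 - d) (b(F, d) = (2*d)/(-1 - d) + 1 = 2*d/(-1 - d) + 1 = 1 + 2*d/(-1 - d))
12273*b(1, 3) = 12273*((1 - 1*3)/(1 + 3)) = 12273*((1 - 3)/4) = 12273*((1/4)*(-2)) = 12273*(-1/2) = -12273/2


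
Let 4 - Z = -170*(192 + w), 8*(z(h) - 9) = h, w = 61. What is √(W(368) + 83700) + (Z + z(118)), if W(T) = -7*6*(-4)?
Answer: 172151/4 + 2*√20967 ≈ 43327.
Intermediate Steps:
z(h) = 9 + h/8
Z = 43014 (Z = 4 - (-170)*(192 + 61) = 4 - (-170)*253 = 4 - 1*(-43010) = 4 + 43010 = 43014)
W(T) = 168 (W(T) = -42*(-4) = 168)
√(W(368) + 83700) + (Z + z(118)) = √(168 + 83700) + (43014 + (9 + (⅛)*118)) = √83868 + (43014 + (9 + 59/4)) = 2*√20967 + (43014 + 95/4) = 2*√20967 + 172151/4 = 172151/4 + 2*√20967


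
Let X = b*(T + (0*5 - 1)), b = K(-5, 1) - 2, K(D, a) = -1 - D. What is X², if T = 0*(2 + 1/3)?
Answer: 4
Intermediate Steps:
T = 0 (T = 0*(2 + ⅓) = 0*(7/3) = 0)
b = 2 (b = (-1 - 1*(-5)) - 2 = (-1 + 5) - 2 = 4 - 2 = 2)
X = -2 (X = 2*(0 + (0*5 - 1)) = 2*(0 + (0 - 1)) = 2*(0 - 1) = 2*(-1) = -2)
X² = (-2)² = 4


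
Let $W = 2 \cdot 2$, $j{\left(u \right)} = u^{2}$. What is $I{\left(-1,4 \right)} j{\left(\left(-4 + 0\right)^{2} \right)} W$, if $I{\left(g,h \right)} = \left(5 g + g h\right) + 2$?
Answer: $-7168$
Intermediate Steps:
$I{\left(g,h \right)} = 2 + 5 g + g h$
$W = 4$
$I{\left(-1,4 \right)} j{\left(\left(-4 + 0\right)^{2} \right)} W = \left(2 + 5 \left(-1\right) - 4\right) \left(\left(-4 + 0\right)^{2}\right)^{2} \cdot 4 = \left(2 - 5 - 4\right) \left(\left(-4\right)^{2}\right)^{2} \cdot 4 = - 7 \cdot 16^{2} \cdot 4 = \left(-7\right) 256 \cdot 4 = \left(-1792\right) 4 = -7168$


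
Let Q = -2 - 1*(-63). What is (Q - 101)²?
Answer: 1600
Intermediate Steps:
Q = 61 (Q = -2 + 63 = 61)
(Q - 101)² = (61 - 101)² = (-40)² = 1600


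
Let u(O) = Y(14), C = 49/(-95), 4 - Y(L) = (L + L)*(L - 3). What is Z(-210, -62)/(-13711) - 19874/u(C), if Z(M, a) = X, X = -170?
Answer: 7172213/109688 ≈ 65.387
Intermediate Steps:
Y(L) = 4 - 2*L*(-3 + L) (Y(L) = 4 - (L + L)*(L - 3) = 4 - 2*L*(-3 + L))
Z(M, a) = -170
C = -49/95 (C = 49*(-1/95) = -49/95 ≈ -0.51579)
u(O) = -304 (u(O) = 4 - 2*14**2 + 6*14 = 4 - 2*196 + 84 = 4 - 392 + 84 = -304)
Z(-210, -62)/(-13711) - 19874/u(C) = -170/(-13711) - 19874/(-304) = -170*(-1/13711) - 19874*(-1/304) = 170/13711 + 523/8 = 7172213/109688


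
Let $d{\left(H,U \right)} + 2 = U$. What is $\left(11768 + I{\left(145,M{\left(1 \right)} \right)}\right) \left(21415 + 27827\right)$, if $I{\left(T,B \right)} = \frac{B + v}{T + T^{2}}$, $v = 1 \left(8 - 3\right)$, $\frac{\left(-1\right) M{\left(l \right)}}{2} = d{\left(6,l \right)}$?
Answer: $\frac{211510153383}{365} \approx 5.7948 \cdot 10^{8}$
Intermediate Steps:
$d{\left(H,U \right)} = -2 + U$
$M{\left(l \right)} = 4 - 2 l$ ($M{\left(l \right)} = - 2 \left(-2 + l\right) = 4 - 2 l$)
$v = 5$ ($v = 1 \cdot 5 = 5$)
$I{\left(T,B \right)} = \frac{5 + B}{T + T^{2}}$ ($I{\left(T,B \right)} = \frac{B + 5}{T + T^{2}} = \frac{5 + B}{T + T^{2}}$)
$\left(11768 + I{\left(145,M{\left(1 \right)} \right)}\right) \left(21415 + 27827\right) = \left(11768 + \frac{5 + \left(4 - 2\right)}{145 \left(1 + 145\right)}\right) \left(21415 + 27827\right) = \left(11768 + \frac{5 + \left(4 - 2\right)}{145 \cdot 146}\right) 49242 = \left(11768 + \frac{1}{145} \cdot \frac{1}{146} \left(5 + 2\right)\right) 49242 = \left(11768 + \frac{1}{145} \cdot \frac{1}{146} \cdot 7\right) 49242 = \left(11768 + \frac{7}{21170}\right) 49242 = \frac{249128567}{21170} \cdot 49242 = \frac{211510153383}{365}$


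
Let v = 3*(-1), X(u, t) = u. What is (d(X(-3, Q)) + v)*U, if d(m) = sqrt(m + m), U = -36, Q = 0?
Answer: 108 - 36*I*sqrt(6) ≈ 108.0 - 88.182*I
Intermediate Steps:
d(m) = sqrt(2)*sqrt(m) (d(m) = sqrt(2*m) = sqrt(2)*sqrt(m))
v = -3
(d(X(-3, Q)) + v)*U = (sqrt(2)*sqrt(-3) - 3)*(-36) = (sqrt(2)*(I*sqrt(3)) - 3)*(-36) = (I*sqrt(6) - 3)*(-36) = (-3 + I*sqrt(6))*(-36) = 108 - 36*I*sqrt(6)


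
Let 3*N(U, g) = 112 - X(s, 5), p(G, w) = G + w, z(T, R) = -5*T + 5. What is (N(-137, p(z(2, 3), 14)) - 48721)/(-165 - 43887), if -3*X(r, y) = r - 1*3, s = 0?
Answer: 4057/3671 ≈ 1.1051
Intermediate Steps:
X(r, y) = 1 - r/3 (X(r, y) = -(r - 1*3)/3 = -(r - 3)/3 = -(-3 + r)/3 = 1 - r/3)
z(T, R) = 5 - 5*T
N(U, g) = 37 (N(U, g) = (112 - (1 - ⅓*0))/3 = (112 - (1 + 0))/3 = (112 - 1*1)/3 = (112 - 1)/3 = (⅓)*111 = 37)
(N(-137, p(z(2, 3), 14)) - 48721)/(-165 - 43887) = (37 - 48721)/(-165 - 43887) = -48684/(-44052) = -48684*(-1/44052) = 4057/3671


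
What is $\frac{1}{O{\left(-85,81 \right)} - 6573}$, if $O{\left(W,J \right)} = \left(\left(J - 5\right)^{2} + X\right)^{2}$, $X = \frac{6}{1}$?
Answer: $\frac{1}{33424951} \approx 2.9918 \cdot 10^{-8}$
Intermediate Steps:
$X = 6$ ($X = 6 \cdot 1 = 6$)
$O{\left(W,J \right)} = \left(6 + \left(-5 + J\right)^{2}\right)^{2}$ ($O{\left(W,J \right)} = \left(\left(J - 5\right)^{2} + 6\right)^{2} = \left(\left(-5 + J\right)^{2} + 6\right)^{2} = \left(6 + \left(-5 + J\right)^{2}\right)^{2}$)
$\frac{1}{O{\left(-85,81 \right)} - 6573} = \frac{1}{\left(6 + \left(-5 + 81\right)^{2}\right)^{2} - 6573} = \frac{1}{\left(6 + 76^{2}\right)^{2} - 6573} = \frac{1}{\left(6 + 5776\right)^{2} - 6573} = \frac{1}{5782^{2} - 6573} = \frac{1}{33431524 - 6573} = \frac{1}{33424951}$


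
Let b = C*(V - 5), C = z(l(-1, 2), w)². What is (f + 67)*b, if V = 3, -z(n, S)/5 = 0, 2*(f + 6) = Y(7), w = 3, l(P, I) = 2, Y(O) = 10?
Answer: 0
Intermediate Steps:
f = -1 (f = -6 + (½)*10 = -6 + 5 = -1)
z(n, S) = 0 (z(n, S) = -5*0 = 0)
C = 0 (C = 0² = 0)
b = 0 (b = 0*(3 - 5) = 0*(-2) = 0)
(f + 67)*b = (-1 + 67)*0 = 66*0 = 0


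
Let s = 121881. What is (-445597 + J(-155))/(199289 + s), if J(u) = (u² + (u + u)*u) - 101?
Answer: -373623/321170 ≈ -1.1633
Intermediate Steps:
J(u) = -101 + 3*u² (J(u) = (u² + (2*u)*u) - 101 = (u² + 2*u²) - 101 = 3*u² - 101 = -101 + 3*u²)
(-445597 + J(-155))/(199289 + s) = (-445597 + (-101 + 3*(-155)²))/(199289 + 121881) = (-445597 + (-101 + 3*24025))/321170 = (-445597 + (-101 + 72075))*(1/321170) = (-445597 + 71974)*(1/321170) = -373623*1/321170 = -373623/321170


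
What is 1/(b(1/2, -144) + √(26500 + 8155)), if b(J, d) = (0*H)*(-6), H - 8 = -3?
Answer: √34655/34655 ≈ 0.0053718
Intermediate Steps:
H = 5 (H = 8 - 3 = 5)
b(J, d) = 0 (b(J, d) = (0*5)*(-6) = 0*(-6) = 0)
1/(b(1/2, -144) + √(26500 + 8155)) = 1/(0 + √(26500 + 8155)) = 1/(0 + √34655) = 1/(√34655) = √34655/34655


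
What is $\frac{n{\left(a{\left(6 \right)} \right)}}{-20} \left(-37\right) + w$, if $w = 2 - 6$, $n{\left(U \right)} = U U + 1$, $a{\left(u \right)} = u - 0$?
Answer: $\frac{1289}{20} \approx 64.45$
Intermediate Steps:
$a{\left(u \right)} = u$ ($a{\left(u \right)} = u + 0 = u$)
$n{\left(U \right)} = 1 + U^{2}$ ($n{\left(U \right)} = U^{2} + 1 = 1 + U^{2}$)
$w = -4$ ($w = 2 - 6 = -4$)
$\frac{n{\left(a{\left(6 \right)} \right)}}{-20} \left(-37\right) + w = \frac{1 + 6^{2}}{-20} \left(-37\right) - 4 = \left(1 + 36\right) \left(- \frac{1}{20}\right) \left(-37\right) - 4 = 37 \left(- \frac{1}{20}\right) \left(-37\right) - 4 = \left(- \frac{37}{20}\right) \left(-37\right) - 4 = \frac{1369}{20} - 4 = \frac{1289}{20}$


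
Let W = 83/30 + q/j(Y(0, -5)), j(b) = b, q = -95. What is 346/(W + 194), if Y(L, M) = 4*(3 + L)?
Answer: 6920/3777 ≈ 1.8321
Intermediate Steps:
Y(L, M) = 12 + 4*L
W = -103/20 (W = 83/30 - 95/(12 + 4*0) = 83*(1/30) - 95/(12 + 0) = 83/30 - 95/12 = -103/20 ≈ -5.1500)
346/(W + 194) = 346/(-103/20 + 194) = 346/(3777/20) = (20/3777)*346 = 6920/3777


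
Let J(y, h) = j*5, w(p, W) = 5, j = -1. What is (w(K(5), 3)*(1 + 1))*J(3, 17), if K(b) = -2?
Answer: -50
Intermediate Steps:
J(y, h) = -5 (J(y, h) = -1*5 = -5)
(w(K(5), 3)*(1 + 1))*J(3, 17) = (5*(1 + 1))*(-5) = (5*2)*(-5) = 10*(-5) = -50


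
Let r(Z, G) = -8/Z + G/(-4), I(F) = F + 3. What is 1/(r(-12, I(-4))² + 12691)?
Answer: 144/1827625 ≈ 7.8791e-5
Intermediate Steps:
I(F) = 3 + F
r(Z, G) = -8/Z - G/4 (r(Z, G) = -8/Z + G*(-¼) = -8/Z - G/4)
1/(r(-12, I(-4))² + 12691) = 1/((-8/(-12) - (3 - 4)/4)² + 12691) = 1/((-8*(-1/12) - ¼*(-1))² + 12691) = 1/((⅔ + ¼)² + 12691) = 1/((11/12)² + 12691) = 1/(121/144 + 12691) = 1/(1827625/144) = 144/1827625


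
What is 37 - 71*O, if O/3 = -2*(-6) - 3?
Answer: -1880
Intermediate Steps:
O = 27 (O = 3*(-2*(-6) - 3) = 3*(12 - 3) = 3*9 = 27)
37 - 71*O = 37 - 71*27 = 37 - 1917 = -1880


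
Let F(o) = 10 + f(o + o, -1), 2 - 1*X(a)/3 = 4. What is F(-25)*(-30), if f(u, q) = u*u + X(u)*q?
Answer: -75480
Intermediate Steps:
X(a) = -6 (X(a) = 6 - 3*4 = 6 - 12 = -6)
f(u, q) = u² - 6*q (f(u, q) = u*u - 6*q = u² - 6*q)
F(o) = 16 + 4*o² (F(o) = 10 + ((o + o)² - 6*(-1)) = 10 + ((2*o)² + 6) = 10 + (4*o² + 6) = 10 + (6 + 4*o²) = 16 + 4*o²)
F(-25)*(-30) = (16 + 4*(-25)²)*(-30) = (16 + 4*625)*(-30) = (16 + 2500)*(-30) = 2516*(-30) = -75480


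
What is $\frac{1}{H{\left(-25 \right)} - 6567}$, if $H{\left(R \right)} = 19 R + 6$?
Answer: $- \frac{1}{7036} \approx -0.00014213$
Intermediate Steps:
$H{\left(R \right)} = 6 + 19 R$
$\frac{1}{H{\left(-25 \right)} - 6567} = \frac{1}{\left(6 + 19 \left(-25\right)\right) - 6567} = \frac{1}{\left(6 - 475\right) - 6567} = \frac{1}{-469 - 6567} = \frac{1}{-7036} = - \frac{1}{7036}$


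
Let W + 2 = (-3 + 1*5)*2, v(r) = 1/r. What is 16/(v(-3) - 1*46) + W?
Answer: 230/139 ≈ 1.6547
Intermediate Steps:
W = 2 (W = -2 + (-3 + 1*5)*2 = -2 + (-3 + 5)*2 = -2 + 2*2 = -2 + 4 = 2)
16/(v(-3) - 1*46) + W = 16/(1/(-3) - 1*46) + 2 = 16/(-1/3 - 46) + 2 = 16/(-139/3) + 2 = -3/139*16 + 2 = -48/139 + 2 = 230/139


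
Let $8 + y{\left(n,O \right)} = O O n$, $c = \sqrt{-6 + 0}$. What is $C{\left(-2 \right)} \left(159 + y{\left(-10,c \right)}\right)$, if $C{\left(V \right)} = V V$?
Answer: $844$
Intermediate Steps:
$C{\left(V \right)} = V^{2}$
$c = i \sqrt{6}$ ($c = \sqrt{-6} = i \sqrt{6} \approx 2.4495 i$)
$y{\left(n,O \right)} = -8 + n O^{2}$ ($y{\left(n,O \right)} = -8 + O O n = -8 + O^{2} n = -8 + n O^{2}$)
$C{\left(-2 \right)} \left(159 + y{\left(-10,c \right)}\right) = \left(-2\right)^{2} \left(159 - \left(8 + 10 \left(i \sqrt{6}\right)^{2}\right)\right) = 4 \left(159 - -52\right) = 4 \left(159 + \left(-8 + 60\right)\right) = 4 \left(159 + 52\right) = 4 \cdot 211 = 844$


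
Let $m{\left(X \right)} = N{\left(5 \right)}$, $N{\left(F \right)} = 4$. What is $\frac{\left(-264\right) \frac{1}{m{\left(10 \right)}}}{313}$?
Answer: $- \frac{66}{313} \approx -0.21086$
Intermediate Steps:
$m{\left(X \right)} = 4$
$\frac{\left(-264\right) \frac{1}{m{\left(10 \right)}}}{313} = \frac{\left(-264\right) \frac{1}{4}}{313} = \left(-264\right) \frac{1}{4} \cdot \frac{1}{313} = \left(-66\right) \frac{1}{313} = - \frac{66}{313}$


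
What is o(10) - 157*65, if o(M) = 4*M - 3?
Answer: -10168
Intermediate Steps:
o(M) = -3 + 4*M
o(10) - 157*65 = (-3 + 4*10) - 157*65 = (-3 + 40) - 10205 = 37 - 10205 = -10168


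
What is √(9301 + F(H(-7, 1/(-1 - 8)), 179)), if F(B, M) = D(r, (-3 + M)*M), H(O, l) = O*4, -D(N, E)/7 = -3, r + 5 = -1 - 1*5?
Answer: √9322 ≈ 96.551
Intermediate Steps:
r = -11 (r = -5 + (-1 - 1*5) = -5 + (-1 - 5) = -5 - 6 = -11)
D(N, E) = 21 (D(N, E) = -7*(-3) = 21)
H(O, l) = 4*O
F(B, M) = 21
√(9301 + F(H(-7, 1/(-1 - 8)), 179)) = √(9301 + 21) = √9322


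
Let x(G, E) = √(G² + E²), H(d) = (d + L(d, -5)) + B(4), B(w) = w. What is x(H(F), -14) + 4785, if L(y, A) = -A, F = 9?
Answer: 4785 + 2*√130 ≈ 4807.8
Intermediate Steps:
H(d) = 9 + d (H(d) = (d - 1*(-5)) + 4 = (d + 5) + 4 = (5 + d) + 4 = 9 + d)
x(G, E) = √(E² + G²)
x(H(F), -14) + 4785 = √((-14)² + (9 + 9)²) + 4785 = √(196 + 18²) + 4785 = √(196 + 324) + 4785 = √520 + 4785 = 2*√130 + 4785 = 4785 + 2*√130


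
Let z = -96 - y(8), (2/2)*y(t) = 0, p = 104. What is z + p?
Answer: 8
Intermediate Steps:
y(t) = 0
z = -96 (z = -96 - 1*0 = -96 + 0 = -96)
z + p = -96 + 104 = 8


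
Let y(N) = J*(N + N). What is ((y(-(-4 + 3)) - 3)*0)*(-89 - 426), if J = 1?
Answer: 0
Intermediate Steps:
y(N) = 2*N (y(N) = 1*(N + N) = 1*(2*N) = 2*N)
((y(-(-4 + 3)) - 3)*0)*(-89 - 426) = ((2*(-(-4 + 3)) - 3)*0)*(-89 - 426) = ((2*(-1*(-1)) - 3)*0)*(-515) = ((2*1 - 3)*0)*(-515) = ((2 - 3)*0)*(-515) = -1*0*(-515) = 0*(-515) = 0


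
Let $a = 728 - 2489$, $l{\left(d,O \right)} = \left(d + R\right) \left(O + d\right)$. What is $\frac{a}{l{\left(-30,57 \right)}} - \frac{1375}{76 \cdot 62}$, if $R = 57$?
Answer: $- \frac{3100069}{1145016} \approx -2.7074$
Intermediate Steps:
$l{\left(d,O \right)} = \left(57 + d\right) \left(O + d\right)$ ($l{\left(d,O \right)} = \left(d + 57\right) \left(O + d\right) = \left(57 + d\right) \left(O + d\right)$)
$a = -1761$
$\frac{a}{l{\left(-30,57 \right)}} - \frac{1375}{76 \cdot 62} = - \frac{1761}{\left(-30\right)^{2} + 57 \cdot 57 + 57 \left(-30\right) + 57 \left(-30\right)} - \frac{1375}{76 \cdot 62} = - \frac{1761}{900 + 3249 - 1710 - 1710} - \frac{1375}{4712} = - \frac{1761}{729} - \frac{1375}{4712} = \left(-1761\right) \frac{1}{729} - \frac{1375}{4712} = - \frac{587}{243} - \frac{1375}{4712} = - \frac{3100069}{1145016}$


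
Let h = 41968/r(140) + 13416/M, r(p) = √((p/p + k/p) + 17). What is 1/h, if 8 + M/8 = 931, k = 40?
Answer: -213/11292051335 + 307501*√14/11292051335 ≈ 0.00010187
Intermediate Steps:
M = 7384 (M = -64 + 8*931 = -64 + 7448 = 7384)
r(p) = √(18 + 40/p) (r(p) = √((p/p + 40/p) + 17) = √((1 + 40/p) + 17) = √(18 + 40/p))
h = 129/71 + 2623*√14 (h = 41968/(√(18 + 40/140)) + 13416/7384 = 41968/(√(18 + 40*(1/140))) + 13416*(1/7384) = 41968/(√(18 + 2/7)) + 129/71 = 41968/(√(128/7)) + 129/71 = 41968/((8*√14/7)) + 129/71 = 41968*(√14/16) + 129/71 = 2623*√14 + 129/71 = 129/71 + 2623*√14 ≈ 9816.2)
1/h = 1/(129/71 + 2623*√14)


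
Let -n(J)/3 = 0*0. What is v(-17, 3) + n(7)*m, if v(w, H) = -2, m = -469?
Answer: -2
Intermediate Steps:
n(J) = 0 (n(J) = -0*0 = -3*0 = 0)
v(-17, 3) + n(7)*m = -2 + 0*(-469) = -2 + 0 = -2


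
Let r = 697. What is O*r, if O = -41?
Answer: -28577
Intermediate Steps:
O*r = -41*697 = -28577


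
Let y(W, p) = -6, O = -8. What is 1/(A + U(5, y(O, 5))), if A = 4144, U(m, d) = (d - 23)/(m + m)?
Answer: 10/41411 ≈ 0.00024148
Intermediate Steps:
U(m, d) = (-23 + d)/(2*m) (U(m, d) = (-23 + d)/((2*m)) = (-23 + d)*(1/(2*m)) = (-23 + d)/(2*m))
1/(A + U(5, y(O, 5))) = 1/(4144 + (1/2)*(-23 - 6)/5) = 1/(4144 + (1/2)*(1/5)*(-29)) = 1/(4144 - 29/10) = 1/(41411/10) = 10/41411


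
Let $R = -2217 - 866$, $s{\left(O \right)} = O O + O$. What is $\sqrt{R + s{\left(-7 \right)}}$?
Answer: $i \sqrt{3041} \approx 55.145 i$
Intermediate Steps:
$s{\left(O \right)} = O + O^{2}$ ($s{\left(O \right)} = O^{2} + O = O + O^{2}$)
$R = -3083$ ($R = -2217 - 866 = -3083$)
$\sqrt{R + s{\left(-7 \right)}} = \sqrt{-3083 - 7 \left(1 - 7\right)} = \sqrt{-3083 - -42} = \sqrt{-3083 + 42} = \sqrt{-3041} = i \sqrt{3041}$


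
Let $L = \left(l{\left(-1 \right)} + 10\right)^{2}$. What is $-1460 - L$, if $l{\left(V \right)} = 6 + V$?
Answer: $-1685$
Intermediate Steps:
$L = 225$ ($L = \left(\left(6 - 1\right) + 10\right)^{2} = \left(5 + 10\right)^{2} = 15^{2} = 225$)
$-1460 - L = -1460 - 225 = -1685$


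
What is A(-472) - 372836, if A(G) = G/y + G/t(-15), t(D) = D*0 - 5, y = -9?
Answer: -16771012/45 ≈ -3.7269e+5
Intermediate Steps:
t(D) = -5 (t(D) = 0 - 5 = -5)
A(G) = -14*G/45 (A(G) = G/(-9) + G/(-5) = G*(-1/9) + G*(-1/5) = -G/9 - G/5 = -14*G/45)
A(-472) - 372836 = -14/45*(-472) - 372836 = 6608/45 - 372836 = -16771012/45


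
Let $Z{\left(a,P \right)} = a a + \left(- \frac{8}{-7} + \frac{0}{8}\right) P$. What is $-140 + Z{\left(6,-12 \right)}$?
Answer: $- \frac{824}{7} \approx -117.71$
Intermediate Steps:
$Z{\left(a,P \right)} = a^{2} + \frac{8 P}{7}$ ($Z{\left(a,P \right)} = a^{2} + \left(\left(-8\right) \left(- \frac{1}{7}\right) + 0 \cdot \frac{1}{8}\right) P = a^{2} + \left(\frac{8}{7} + 0\right) P = a^{2} + \frac{8 P}{7}$)
$-140 + Z{\left(6,-12 \right)} = -140 + \left(6^{2} + \frac{8}{7} \left(-12\right)\right) = -140 + \left(36 - \frac{96}{7}\right) = -140 + \frac{156}{7} = - \frac{824}{7}$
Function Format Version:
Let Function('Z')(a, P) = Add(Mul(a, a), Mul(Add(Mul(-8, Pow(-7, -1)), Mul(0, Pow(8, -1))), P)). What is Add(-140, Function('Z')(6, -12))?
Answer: Rational(-824, 7) ≈ -117.71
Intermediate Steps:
Function('Z')(a, P) = Add(Pow(a, 2), Mul(Rational(8, 7), P)) (Function('Z')(a, P) = Add(Pow(a, 2), Mul(Add(Mul(-8, Rational(-1, 7)), Mul(0, Rational(1, 8))), P)) = Add(Pow(a, 2), Mul(Add(Rational(8, 7), 0), P)) = Add(Pow(a, 2), Mul(Rational(8, 7), P)))
Add(-140, Function('Z')(6, -12)) = Add(-140, Add(Pow(6, 2), Mul(Rational(8, 7), -12))) = Add(-140, Add(36, Rational(-96, 7))) = Add(-140, Rational(156, 7)) = Rational(-824, 7)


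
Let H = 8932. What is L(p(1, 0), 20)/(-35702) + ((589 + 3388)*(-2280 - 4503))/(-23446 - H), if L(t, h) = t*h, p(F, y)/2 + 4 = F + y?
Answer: 481550358021/577979678 ≈ 833.16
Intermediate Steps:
p(F, y) = -8 + 2*F + 2*y (p(F, y) = -8 + 2*(F + y) = -8 + (2*F + 2*y) = -8 + 2*F + 2*y)
L(t, h) = h*t
L(p(1, 0), 20)/(-35702) + ((589 + 3388)*(-2280 - 4503))/(-23446 - H) = (20*(-8 + 2*1 + 2*0))/(-35702) + ((589 + 3388)*(-2280 - 4503))/(-23446 - 1*8932) = (20*(-8 + 2 + 0))*(-1/35702) + (3977*(-6783))/(-23446 - 8932) = (20*(-6))*(-1/35702) - 26975991/(-32378) = -120*(-1/35702) - 26975991*(-1/32378) = 60/17851 + 26975991/32378 = 481550358021/577979678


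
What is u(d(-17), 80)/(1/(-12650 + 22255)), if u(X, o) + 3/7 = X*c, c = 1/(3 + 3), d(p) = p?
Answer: -1315885/42 ≈ -31331.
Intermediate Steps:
c = ⅙ (c = 1/6 = ⅙ ≈ 0.16667)
u(X, o) = -3/7 + X/6 (u(X, o) = -3/7 + X*(⅙) = -3/7 + X/6)
u(d(-17), 80)/(1/(-12650 + 22255)) = (-3/7 + (⅙)*(-17))/(1/(-12650 + 22255)) = (-3/7 - 17/6)/(1/9605) = -137/(42*1/9605) = -137/42*9605 = -1315885/42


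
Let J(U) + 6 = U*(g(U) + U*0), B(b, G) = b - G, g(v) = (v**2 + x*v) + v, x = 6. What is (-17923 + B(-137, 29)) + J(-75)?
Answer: -400595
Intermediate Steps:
g(v) = v**2 + 7*v (g(v) = (v**2 + 6*v) + v = v**2 + 7*v)
J(U) = -6 + U**2*(7 + U) (J(U) = -6 + U*(U*(7 + U) + U*0) = -6 + U*(U*(7 + U) + 0) = -6 + U*(U*(7 + U)) = -6 + U**2*(7 + U))
(-17923 + B(-137, 29)) + J(-75) = (-17923 + (-137 - 1*29)) + (-6 + (-75)**2*(7 - 75)) = (-17923 + (-137 - 29)) + (-6 + 5625*(-68)) = (-17923 - 166) + (-6 - 382500) = -18089 - 382506 = -400595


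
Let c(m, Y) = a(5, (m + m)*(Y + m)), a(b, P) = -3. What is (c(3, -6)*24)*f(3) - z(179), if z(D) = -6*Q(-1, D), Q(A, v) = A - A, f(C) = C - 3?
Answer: 0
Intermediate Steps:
c(m, Y) = -3
f(C) = -3 + C
Q(A, v) = 0
z(D) = 0 (z(D) = -6*0 = 0)
(c(3, -6)*24)*f(3) - z(179) = (-3*24)*(-3 + 3) - 1*0 = -72*0 + 0 = 0 + 0 = 0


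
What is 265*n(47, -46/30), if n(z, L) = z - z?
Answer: 0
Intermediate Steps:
n(z, L) = 0
265*n(47, -46/30) = 265*0 = 0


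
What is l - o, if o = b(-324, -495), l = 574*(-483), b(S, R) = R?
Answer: -276747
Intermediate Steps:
l = -277242
o = -495
l - o = -277242 - 1*(-495) = -277242 + 495 = -276747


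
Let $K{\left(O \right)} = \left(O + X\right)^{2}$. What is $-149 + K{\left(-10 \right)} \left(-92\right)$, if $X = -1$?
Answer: $-11281$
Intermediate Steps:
$K{\left(O \right)} = \left(-1 + O\right)^{2}$ ($K{\left(O \right)} = \left(O - 1\right)^{2} = \left(-1 + O\right)^{2}$)
$-149 + K{\left(-10 \right)} \left(-92\right) = -149 + \left(-1 - 10\right)^{2} \left(-92\right) = -149 + \left(-11\right)^{2} \left(-92\right) = -149 + 121 \left(-92\right) = -149 - 11132 = -11281$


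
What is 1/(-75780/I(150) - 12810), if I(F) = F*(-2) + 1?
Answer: -299/3754410 ≈ -7.9640e-5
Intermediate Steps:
I(F) = 1 - 2*F (I(F) = -2*F + 1 = 1 - 2*F)
1/(-75780/I(150) - 12810) = 1/(-75780/(1 - 2*150) - 12810) = 1/(-75780/(1 - 300) - 12810) = 1/(-75780/(-299) - 12810) = 1/(-75780*(-1/299) - 12810) = 1/(75780/299 - 12810) = 1/(-3754410/299) = -299/3754410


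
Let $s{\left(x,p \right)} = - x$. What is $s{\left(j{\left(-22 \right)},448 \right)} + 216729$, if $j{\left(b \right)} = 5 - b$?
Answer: $216702$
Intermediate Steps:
$s{\left(j{\left(-22 \right)},448 \right)} + 216729 = - (5 - -22) + 216729 = - (5 + 22) + 216729 = \left(-1\right) 27 + 216729 = -27 + 216729 = 216702$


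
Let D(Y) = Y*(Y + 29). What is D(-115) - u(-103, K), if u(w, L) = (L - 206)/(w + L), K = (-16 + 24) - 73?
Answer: 1661249/168 ≈ 9888.4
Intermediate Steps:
K = -65 (K = 8 - 73 = -65)
D(Y) = Y*(29 + Y)
u(w, L) = (-206 + L)/(L + w)
D(-115) - u(-103, K) = -115*(29 - 115) - (-206 - 65)/(-65 - 103) = -115*(-86) - (-271)/(-168) = 9890 - (-1)*(-271)/168 = 9890 - 1*271/168 = 9890 - 271/168 = 1661249/168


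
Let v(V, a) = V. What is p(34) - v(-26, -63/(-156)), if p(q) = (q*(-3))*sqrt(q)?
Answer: 26 - 102*sqrt(34) ≈ -568.76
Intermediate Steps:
p(q) = -3*q**(3/2) (p(q) = (-3*q)*sqrt(q) = -3*q**(3/2))
p(34) - v(-26, -63/(-156)) = -102*sqrt(34) - 1*(-26) = -102*sqrt(34) + 26 = 26 - 102*sqrt(34)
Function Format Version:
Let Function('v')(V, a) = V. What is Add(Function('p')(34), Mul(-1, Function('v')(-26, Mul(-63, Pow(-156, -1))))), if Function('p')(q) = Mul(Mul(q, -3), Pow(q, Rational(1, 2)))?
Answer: Add(26, Mul(-102, Pow(34, Rational(1, 2)))) ≈ -568.76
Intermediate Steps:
Function('p')(q) = Mul(-3, Pow(q, Rational(3, 2))) (Function('p')(q) = Mul(Mul(-3, q), Pow(q, Rational(1, 2))) = Mul(-3, Pow(q, Rational(3, 2))))
Add(Function('p')(34), Mul(-1, Function('v')(-26, Mul(-63, Pow(-156, -1))))) = Add(Mul(-3, Pow(34, Rational(3, 2))), Mul(-1, -26)) = Add(Mul(-3, Mul(34, Pow(34, Rational(1, 2)))), 26) = Add(Mul(-102, Pow(34, Rational(1, 2))), 26) = Add(26, Mul(-102, Pow(34, Rational(1, 2))))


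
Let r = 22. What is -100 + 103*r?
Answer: 2166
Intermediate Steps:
-100 + 103*r = -100 + 103*22 = -100 + 2266 = 2166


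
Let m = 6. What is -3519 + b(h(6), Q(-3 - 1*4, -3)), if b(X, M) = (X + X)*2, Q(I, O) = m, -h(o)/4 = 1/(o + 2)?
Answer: -3521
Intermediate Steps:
h(o) = -4/(2 + o) (h(o) = -4/(o + 2) = -4/(2 + o))
Q(I, O) = 6
b(X, M) = 4*X (b(X, M) = (2*X)*2 = 4*X)
-3519 + b(h(6), Q(-3 - 1*4, -3)) = -3519 + 4*(-4/(2 + 6)) = -3519 + 4*(-4/8) = -3519 + 4*(-4*1/8) = -3519 + 4*(-1/2) = -3519 - 2 = -3521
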